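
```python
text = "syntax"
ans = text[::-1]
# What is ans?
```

text has length 6. The slice text[::-1] selects indices [5, 4, 3, 2, 1, 0] (5->'x', 4->'a', 3->'t', 2->'n', 1->'y', 0->'s'), giving 'xatnys'.

'xatnys'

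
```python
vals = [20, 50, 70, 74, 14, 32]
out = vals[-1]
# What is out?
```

vals has length 6. Negative index -1 maps to positive index 6 + (-1) = 5. vals[5] = 32.

32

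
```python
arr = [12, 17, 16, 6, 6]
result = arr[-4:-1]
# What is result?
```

arr has length 5. The slice arr[-4:-1] selects indices [1, 2, 3] (1->17, 2->16, 3->6), giving [17, 16, 6].

[17, 16, 6]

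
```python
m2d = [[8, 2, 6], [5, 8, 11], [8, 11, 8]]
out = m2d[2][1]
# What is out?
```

m2d[2] = [8, 11, 8]. Taking column 1 of that row yields 11.

11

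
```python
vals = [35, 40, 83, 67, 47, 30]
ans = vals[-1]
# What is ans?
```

vals has length 6. Negative index -1 maps to positive index 6 + (-1) = 5. vals[5] = 30.

30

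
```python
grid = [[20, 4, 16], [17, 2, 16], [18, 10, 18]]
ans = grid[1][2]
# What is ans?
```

grid[1] = [17, 2, 16]. Taking column 2 of that row yields 16.

16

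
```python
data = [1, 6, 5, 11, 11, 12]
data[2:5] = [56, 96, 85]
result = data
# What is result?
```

data starts as [1, 6, 5, 11, 11, 12] (length 6). The slice data[2:5] covers indices [2, 3, 4] with values [5, 11, 11]. Replacing that slice with [56, 96, 85] (same length) produces [1, 6, 56, 96, 85, 12].

[1, 6, 56, 96, 85, 12]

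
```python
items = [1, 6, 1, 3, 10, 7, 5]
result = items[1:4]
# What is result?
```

items has length 7. The slice items[1:4] selects indices [1, 2, 3] (1->6, 2->1, 3->3), giving [6, 1, 3].

[6, 1, 3]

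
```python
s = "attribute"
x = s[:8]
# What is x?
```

s has length 9. The slice s[:8] selects indices [0, 1, 2, 3, 4, 5, 6, 7] (0->'a', 1->'t', 2->'t', 3->'r', 4->'i', 5->'b', 6->'u', 7->'t'), giving 'attribut'.

'attribut'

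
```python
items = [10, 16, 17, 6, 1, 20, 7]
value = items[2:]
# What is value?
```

items has length 7. The slice items[2:] selects indices [2, 3, 4, 5, 6] (2->17, 3->6, 4->1, 5->20, 6->7), giving [17, 6, 1, 20, 7].

[17, 6, 1, 20, 7]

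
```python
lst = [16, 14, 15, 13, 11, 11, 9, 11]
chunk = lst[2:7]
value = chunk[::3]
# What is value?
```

lst has length 8. The slice lst[2:7] selects indices [2, 3, 4, 5, 6] (2->15, 3->13, 4->11, 5->11, 6->9), giving [15, 13, 11, 11, 9]. So chunk = [15, 13, 11, 11, 9]. chunk has length 5. The slice chunk[::3] selects indices [0, 3] (0->15, 3->11), giving [15, 11].

[15, 11]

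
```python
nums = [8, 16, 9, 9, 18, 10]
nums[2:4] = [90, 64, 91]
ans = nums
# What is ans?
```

nums starts as [8, 16, 9, 9, 18, 10] (length 6). The slice nums[2:4] covers indices [2, 3] with values [9, 9]. Replacing that slice with [90, 64, 91] (different length) produces [8, 16, 90, 64, 91, 18, 10].

[8, 16, 90, 64, 91, 18, 10]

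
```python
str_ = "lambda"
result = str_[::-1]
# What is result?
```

str_ has length 6. The slice str_[::-1] selects indices [5, 4, 3, 2, 1, 0] (5->'a', 4->'d', 3->'b', 2->'m', 1->'a', 0->'l'), giving 'adbmal'.

'adbmal'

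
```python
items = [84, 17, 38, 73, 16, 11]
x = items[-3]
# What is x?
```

items has length 6. Negative index -3 maps to positive index 6 + (-3) = 3. items[3] = 73.

73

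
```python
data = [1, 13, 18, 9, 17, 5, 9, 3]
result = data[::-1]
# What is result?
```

data has length 8. The slice data[::-1] selects indices [7, 6, 5, 4, 3, 2, 1, 0] (7->3, 6->9, 5->5, 4->17, 3->9, 2->18, 1->13, 0->1), giving [3, 9, 5, 17, 9, 18, 13, 1].

[3, 9, 5, 17, 9, 18, 13, 1]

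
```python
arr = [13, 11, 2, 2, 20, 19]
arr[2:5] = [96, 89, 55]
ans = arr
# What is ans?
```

arr starts as [13, 11, 2, 2, 20, 19] (length 6). The slice arr[2:5] covers indices [2, 3, 4] with values [2, 2, 20]. Replacing that slice with [96, 89, 55] (same length) produces [13, 11, 96, 89, 55, 19].

[13, 11, 96, 89, 55, 19]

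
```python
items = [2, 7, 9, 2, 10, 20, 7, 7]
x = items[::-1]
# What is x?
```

items has length 8. The slice items[::-1] selects indices [7, 6, 5, 4, 3, 2, 1, 0] (7->7, 6->7, 5->20, 4->10, 3->2, 2->9, 1->7, 0->2), giving [7, 7, 20, 10, 2, 9, 7, 2].

[7, 7, 20, 10, 2, 9, 7, 2]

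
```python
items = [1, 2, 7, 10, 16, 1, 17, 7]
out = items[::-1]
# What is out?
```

items has length 8. The slice items[::-1] selects indices [7, 6, 5, 4, 3, 2, 1, 0] (7->7, 6->17, 5->1, 4->16, 3->10, 2->7, 1->2, 0->1), giving [7, 17, 1, 16, 10, 7, 2, 1].

[7, 17, 1, 16, 10, 7, 2, 1]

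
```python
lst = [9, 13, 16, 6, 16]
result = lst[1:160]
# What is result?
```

lst has length 5. The slice lst[1:160] selects indices [1, 2, 3, 4] (1->13, 2->16, 3->6, 4->16), giving [13, 16, 6, 16].

[13, 16, 6, 16]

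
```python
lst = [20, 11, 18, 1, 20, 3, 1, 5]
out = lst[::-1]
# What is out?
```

lst has length 8. The slice lst[::-1] selects indices [7, 6, 5, 4, 3, 2, 1, 0] (7->5, 6->1, 5->3, 4->20, 3->1, 2->18, 1->11, 0->20), giving [5, 1, 3, 20, 1, 18, 11, 20].

[5, 1, 3, 20, 1, 18, 11, 20]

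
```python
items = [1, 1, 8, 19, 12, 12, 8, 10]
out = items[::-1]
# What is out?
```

items has length 8. The slice items[::-1] selects indices [7, 6, 5, 4, 3, 2, 1, 0] (7->10, 6->8, 5->12, 4->12, 3->19, 2->8, 1->1, 0->1), giving [10, 8, 12, 12, 19, 8, 1, 1].

[10, 8, 12, 12, 19, 8, 1, 1]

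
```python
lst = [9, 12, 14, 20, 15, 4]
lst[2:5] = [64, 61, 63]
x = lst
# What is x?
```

lst starts as [9, 12, 14, 20, 15, 4] (length 6). The slice lst[2:5] covers indices [2, 3, 4] with values [14, 20, 15]. Replacing that slice with [64, 61, 63] (same length) produces [9, 12, 64, 61, 63, 4].

[9, 12, 64, 61, 63, 4]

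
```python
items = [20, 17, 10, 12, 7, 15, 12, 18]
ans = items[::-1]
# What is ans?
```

items has length 8. The slice items[::-1] selects indices [7, 6, 5, 4, 3, 2, 1, 0] (7->18, 6->12, 5->15, 4->7, 3->12, 2->10, 1->17, 0->20), giving [18, 12, 15, 7, 12, 10, 17, 20].

[18, 12, 15, 7, 12, 10, 17, 20]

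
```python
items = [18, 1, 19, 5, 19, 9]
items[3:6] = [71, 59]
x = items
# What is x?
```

items starts as [18, 1, 19, 5, 19, 9] (length 6). The slice items[3:6] covers indices [3, 4, 5] with values [5, 19, 9]. Replacing that slice with [71, 59] (different length) produces [18, 1, 19, 71, 59].

[18, 1, 19, 71, 59]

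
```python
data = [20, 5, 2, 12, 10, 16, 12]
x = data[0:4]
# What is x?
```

data has length 7. The slice data[0:4] selects indices [0, 1, 2, 3] (0->20, 1->5, 2->2, 3->12), giving [20, 5, 2, 12].

[20, 5, 2, 12]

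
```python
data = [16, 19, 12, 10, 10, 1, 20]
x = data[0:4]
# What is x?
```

data has length 7. The slice data[0:4] selects indices [0, 1, 2, 3] (0->16, 1->19, 2->12, 3->10), giving [16, 19, 12, 10].

[16, 19, 12, 10]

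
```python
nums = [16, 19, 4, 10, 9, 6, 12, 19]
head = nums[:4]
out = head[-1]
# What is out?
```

nums has length 8. The slice nums[:4] selects indices [0, 1, 2, 3] (0->16, 1->19, 2->4, 3->10), giving [16, 19, 4, 10]. So head = [16, 19, 4, 10]. Then head[-1] = 10.

10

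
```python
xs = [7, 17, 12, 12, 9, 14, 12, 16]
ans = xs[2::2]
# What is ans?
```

xs has length 8. The slice xs[2::2] selects indices [2, 4, 6] (2->12, 4->9, 6->12), giving [12, 9, 12].

[12, 9, 12]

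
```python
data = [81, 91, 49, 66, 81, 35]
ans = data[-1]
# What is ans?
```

data has length 6. Negative index -1 maps to positive index 6 + (-1) = 5. data[5] = 35.

35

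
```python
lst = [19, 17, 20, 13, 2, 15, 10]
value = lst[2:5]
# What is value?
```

lst has length 7. The slice lst[2:5] selects indices [2, 3, 4] (2->20, 3->13, 4->2), giving [20, 13, 2].

[20, 13, 2]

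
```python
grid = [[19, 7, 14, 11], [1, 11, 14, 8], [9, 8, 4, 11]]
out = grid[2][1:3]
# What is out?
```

grid[2] = [9, 8, 4, 11]. grid[2] has length 4. The slice grid[2][1:3] selects indices [1, 2] (1->8, 2->4), giving [8, 4].

[8, 4]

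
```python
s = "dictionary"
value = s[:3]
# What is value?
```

s has length 10. The slice s[:3] selects indices [0, 1, 2] (0->'d', 1->'i', 2->'c'), giving 'dic'.

'dic'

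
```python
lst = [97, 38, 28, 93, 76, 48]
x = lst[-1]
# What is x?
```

lst has length 6. Negative index -1 maps to positive index 6 + (-1) = 5. lst[5] = 48.

48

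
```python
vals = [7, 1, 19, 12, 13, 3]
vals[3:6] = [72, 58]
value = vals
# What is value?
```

vals starts as [7, 1, 19, 12, 13, 3] (length 6). The slice vals[3:6] covers indices [3, 4, 5] with values [12, 13, 3]. Replacing that slice with [72, 58] (different length) produces [7, 1, 19, 72, 58].

[7, 1, 19, 72, 58]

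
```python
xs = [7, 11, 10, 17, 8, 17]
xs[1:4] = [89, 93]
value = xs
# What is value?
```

xs starts as [7, 11, 10, 17, 8, 17] (length 6). The slice xs[1:4] covers indices [1, 2, 3] with values [11, 10, 17]. Replacing that slice with [89, 93] (different length) produces [7, 89, 93, 8, 17].

[7, 89, 93, 8, 17]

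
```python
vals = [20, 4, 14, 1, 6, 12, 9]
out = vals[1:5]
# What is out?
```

vals has length 7. The slice vals[1:5] selects indices [1, 2, 3, 4] (1->4, 2->14, 3->1, 4->6), giving [4, 14, 1, 6].

[4, 14, 1, 6]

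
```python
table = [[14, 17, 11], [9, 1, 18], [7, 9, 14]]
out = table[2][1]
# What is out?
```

table[2] = [7, 9, 14]. Taking column 1 of that row yields 9.

9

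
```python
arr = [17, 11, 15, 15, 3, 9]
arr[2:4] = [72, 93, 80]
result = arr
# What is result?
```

arr starts as [17, 11, 15, 15, 3, 9] (length 6). The slice arr[2:4] covers indices [2, 3] with values [15, 15]. Replacing that slice with [72, 93, 80] (different length) produces [17, 11, 72, 93, 80, 3, 9].

[17, 11, 72, 93, 80, 3, 9]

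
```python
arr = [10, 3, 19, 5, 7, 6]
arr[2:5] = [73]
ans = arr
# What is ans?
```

arr starts as [10, 3, 19, 5, 7, 6] (length 6). The slice arr[2:5] covers indices [2, 3, 4] with values [19, 5, 7]. Replacing that slice with [73] (different length) produces [10, 3, 73, 6].

[10, 3, 73, 6]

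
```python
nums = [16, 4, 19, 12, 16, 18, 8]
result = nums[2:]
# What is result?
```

nums has length 7. The slice nums[2:] selects indices [2, 3, 4, 5, 6] (2->19, 3->12, 4->16, 5->18, 6->8), giving [19, 12, 16, 18, 8].

[19, 12, 16, 18, 8]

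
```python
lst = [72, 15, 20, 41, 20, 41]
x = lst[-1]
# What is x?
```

lst has length 6. Negative index -1 maps to positive index 6 + (-1) = 5. lst[5] = 41.

41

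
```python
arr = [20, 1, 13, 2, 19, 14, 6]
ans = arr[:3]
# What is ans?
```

arr has length 7. The slice arr[:3] selects indices [0, 1, 2] (0->20, 1->1, 2->13), giving [20, 1, 13].

[20, 1, 13]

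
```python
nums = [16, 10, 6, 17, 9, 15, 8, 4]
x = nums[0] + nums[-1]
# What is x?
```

nums has length 8. nums[0] = 16.
nums has length 8. Negative index -1 maps to positive index 8 + (-1) = 7. nums[7] = 4.
Sum: 16 + 4 = 20.

20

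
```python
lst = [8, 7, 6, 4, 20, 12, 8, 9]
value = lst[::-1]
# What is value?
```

lst has length 8. The slice lst[::-1] selects indices [7, 6, 5, 4, 3, 2, 1, 0] (7->9, 6->8, 5->12, 4->20, 3->4, 2->6, 1->7, 0->8), giving [9, 8, 12, 20, 4, 6, 7, 8].

[9, 8, 12, 20, 4, 6, 7, 8]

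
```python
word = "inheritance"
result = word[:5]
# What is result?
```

word has length 11. The slice word[:5] selects indices [0, 1, 2, 3, 4] (0->'i', 1->'n', 2->'h', 3->'e', 4->'r'), giving 'inher'.

'inher'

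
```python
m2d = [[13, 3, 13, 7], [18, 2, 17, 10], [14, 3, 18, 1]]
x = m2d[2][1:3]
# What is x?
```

m2d[2] = [14, 3, 18, 1]. m2d[2] has length 4. The slice m2d[2][1:3] selects indices [1, 2] (1->3, 2->18), giving [3, 18].

[3, 18]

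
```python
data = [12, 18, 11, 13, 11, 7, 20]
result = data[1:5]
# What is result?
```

data has length 7. The slice data[1:5] selects indices [1, 2, 3, 4] (1->18, 2->11, 3->13, 4->11), giving [18, 11, 13, 11].

[18, 11, 13, 11]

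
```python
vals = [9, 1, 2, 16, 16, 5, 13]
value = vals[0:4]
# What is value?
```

vals has length 7. The slice vals[0:4] selects indices [0, 1, 2, 3] (0->9, 1->1, 2->2, 3->16), giving [9, 1, 2, 16].

[9, 1, 2, 16]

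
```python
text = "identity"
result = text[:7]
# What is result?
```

text has length 8. The slice text[:7] selects indices [0, 1, 2, 3, 4, 5, 6] (0->'i', 1->'d', 2->'e', 3->'n', 4->'t', 5->'i', 6->'t'), giving 'identit'.

'identit'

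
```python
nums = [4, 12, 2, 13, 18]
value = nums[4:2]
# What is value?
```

nums has length 5. The slice nums[4:2] resolves to an empty index range, so the result is [].

[]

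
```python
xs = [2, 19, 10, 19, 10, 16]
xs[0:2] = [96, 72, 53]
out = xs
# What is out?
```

xs starts as [2, 19, 10, 19, 10, 16] (length 6). The slice xs[0:2] covers indices [0, 1] with values [2, 19]. Replacing that slice with [96, 72, 53] (different length) produces [96, 72, 53, 10, 19, 10, 16].

[96, 72, 53, 10, 19, 10, 16]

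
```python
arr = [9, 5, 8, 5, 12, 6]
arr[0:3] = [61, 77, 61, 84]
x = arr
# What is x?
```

arr starts as [9, 5, 8, 5, 12, 6] (length 6). The slice arr[0:3] covers indices [0, 1, 2] with values [9, 5, 8]. Replacing that slice with [61, 77, 61, 84] (different length) produces [61, 77, 61, 84, 5, 12, 6].

[61, 77, 61, 84, 5, 12, 6]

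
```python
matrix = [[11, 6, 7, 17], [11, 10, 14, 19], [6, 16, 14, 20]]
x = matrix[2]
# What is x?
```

matrix has 3 rows. Row 2 is [6, 16, 14, 20].

[6, 16, 14, 20]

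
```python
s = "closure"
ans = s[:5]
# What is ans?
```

s has length 7. The slice s[:5] selects indices [0, 1, 2, 3, 4] (0->'c', 1->'l', 2->'o', 3->'s', 4->'u'), giving 'closu'.

'closu'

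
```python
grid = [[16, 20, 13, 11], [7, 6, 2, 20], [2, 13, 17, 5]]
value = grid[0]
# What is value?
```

grid has 3 rows. Row 0 is [16, 20, 13, 11].

[16, 20, 13, 11]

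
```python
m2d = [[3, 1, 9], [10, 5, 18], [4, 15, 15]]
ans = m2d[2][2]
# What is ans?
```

m2d[2] = [4, 15, 15]. Taking column 2 of that row yields 15.

15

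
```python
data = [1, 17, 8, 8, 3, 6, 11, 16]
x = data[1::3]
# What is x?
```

data has length 8. The slice data[1::3] selects indices [1, 4, 7] (1->17, 4->3, 7->16), giving [17, 3, 16].

[17, 3, 16]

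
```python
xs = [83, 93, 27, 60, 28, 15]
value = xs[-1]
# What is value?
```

xs has length 6. Negative index -1 maps to positive index 6 + (-1) = 5. xs[5] = 15.

15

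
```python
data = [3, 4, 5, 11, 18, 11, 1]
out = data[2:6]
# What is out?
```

data has length 7. The slice data[2:6] selects indices [2, 3, 4, 5] (2->5, 3->11, 4->18, 5->11), giving [5, 11, 18, 11].

[5, 11, 18, 11]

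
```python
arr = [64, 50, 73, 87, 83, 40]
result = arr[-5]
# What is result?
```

arr has length 6. Negative index -5 maps to positive index 6 + (-5) = 1. arr[1] = 50.

50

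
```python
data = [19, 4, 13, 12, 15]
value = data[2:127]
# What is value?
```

data has length 5. The slice data[2:127] selects indices [2, 3, 4] (2->13, 3->12, 4->15), giving [13, 12, 15].

[13, 12, 15]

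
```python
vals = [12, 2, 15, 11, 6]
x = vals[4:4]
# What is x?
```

vals has length 5. The slice vals[4:4] resolves to an empty index range, so the result is [].

[]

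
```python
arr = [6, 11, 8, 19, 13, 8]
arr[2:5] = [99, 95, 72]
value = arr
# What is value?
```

arr starts as [6, 11, 8, 19, 13, 8] (length 6). The slice arr[2:5] covers indices [2, 3, 4] with values [8, 19, 13]. Replacing that slice with [99, 95, 72] (same length) produces [6, 11, 99, 95, 72, 8].

[6, 11, 99, 95, 72, 8]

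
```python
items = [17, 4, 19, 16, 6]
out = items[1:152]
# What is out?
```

items has length 5. The slice items[1:152] selects indices [1, 2, 3, 4] (1->4, 2->19, 3->16, 4->6), giving [4, 19, 16, 6].

[4, 19, 16, 6]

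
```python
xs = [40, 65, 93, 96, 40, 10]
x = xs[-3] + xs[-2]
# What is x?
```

xs has length 6. Negative index -3 maps to positive index 6 + (-3) = 3. xs[3] = 96.
xs has length 6. Negative index -2 maps to positive index 6 + (-2) = 4. xs[4] = 40.
Sum: 96 + 40 = 136.

136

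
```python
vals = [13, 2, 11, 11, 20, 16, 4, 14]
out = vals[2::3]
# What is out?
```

vals has length 8. The slice vals[2::3] selects indices [2, 5] (2->11, 5->16), giving [11, 16].

[11, 16]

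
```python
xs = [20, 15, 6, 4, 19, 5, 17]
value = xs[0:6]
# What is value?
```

xs has length 7. The slice xs[0:6] selects indices [0, 1, 2, 3, 4, 5] (0->20, 1->15, 2->6, 3->4, 4->19, 5->5), giving [20, 15, 6, 4, 19, 5].

[20, 15, 6, 4, 19, 5]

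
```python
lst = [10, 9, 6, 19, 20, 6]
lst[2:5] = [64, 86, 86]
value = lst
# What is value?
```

lst starts as [10, 9, 6, 19, 20, 6] (length 6). The slice lst[2:5] covers indices [2, 3, 4] with values [6, 19, 20]. Replacing that slice with [64, 86, 86] (same length) produces [10, 9, 64, 86, 86, 6].

[10, 9, 64, 86, 86, 6]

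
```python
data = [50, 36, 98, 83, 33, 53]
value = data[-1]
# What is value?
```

data has length 6. Negative index -1 maps to positive index 6 + (-1) = 5. data[5] = 53.

53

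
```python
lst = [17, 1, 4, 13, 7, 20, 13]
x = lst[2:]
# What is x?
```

lst has length 7. The slice lst[2:] selects indices [2, 3, 4, 5, 6] (2->4, 3->13, 4->7, 5->20, 6->13), giving [4, 13, 7, 20, 13].

[4, 13, 7, 20, 13]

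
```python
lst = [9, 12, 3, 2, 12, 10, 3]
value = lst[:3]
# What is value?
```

lst has length 7. The slice lst[:3] selects indices [0, 1, 2] (0->9, 1->12, 2->3), giving [9, 12, 3].

[9, 12, 3]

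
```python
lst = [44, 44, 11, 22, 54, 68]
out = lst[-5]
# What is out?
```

lst has length 6. Negative index -5 maps to positive index 6 + (-5) = 1. lst[1] = 44.

44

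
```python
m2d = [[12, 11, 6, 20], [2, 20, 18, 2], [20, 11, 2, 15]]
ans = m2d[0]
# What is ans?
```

m2d has 3 rows. Row 0 is [12, 11, 6, 20].

[12, 11, 6, 20]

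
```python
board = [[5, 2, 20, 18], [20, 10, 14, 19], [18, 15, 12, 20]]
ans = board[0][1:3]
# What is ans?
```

board[0] = [5, 2, 20, 18]. board[0] has length 4. The slice board[0][1:3] selects indices [1, 2] (1->2, 2->20), giving [2, 20].

[2, 20]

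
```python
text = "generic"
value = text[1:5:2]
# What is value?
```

text has length 7. The slice text[1:5:2] selects indices [1, 3] (1->'e', 3->'e'), giving 'ee'.

'ee'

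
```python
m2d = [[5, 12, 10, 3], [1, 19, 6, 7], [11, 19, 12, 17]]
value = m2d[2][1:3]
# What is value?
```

m2d[2] = [11, 19, 12, 17]. m2d[2] has length 4. The slice m2d[2][1:3] selects indices [1, 2] (1->19, 2->12), giving [19, 12].

[19, 12]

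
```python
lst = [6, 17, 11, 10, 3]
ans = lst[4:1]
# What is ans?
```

lst has length 5. The slice lst[4:1] resolves to an empty index range, so the result is [].

[]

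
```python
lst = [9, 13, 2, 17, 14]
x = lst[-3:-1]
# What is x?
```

lst has length 5. The slice lst[-3:-1] selects indices [2, 3] (2->2, 3->17), giving [2, 17].

[2, 17]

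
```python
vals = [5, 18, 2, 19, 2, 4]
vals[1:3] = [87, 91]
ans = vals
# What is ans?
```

vals starts as [5, 18, 2, 19, 2, 4] (length 6). The slice vals[1:3] covers indices [1, 2] with values [18, 2]. Replacing that slice with [87, 91] (same length) produces [5, 87, 91, 19, 2, 4].

[5, 87, 91, 19, 2, 4]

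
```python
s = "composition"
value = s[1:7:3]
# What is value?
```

s has length 11. The slice s[1:7:3] selects indices [1, 4] (1->'o', 4->'o'), giving 'oo'.

'oo'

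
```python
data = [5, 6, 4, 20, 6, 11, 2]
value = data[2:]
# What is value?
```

data has length 7. The slice data[2:] selects indices [2, 3, 4, 5, 6] (2->4, 3->20, 4->6, 5->11, 6->2), giving [4, 20, 6, 11, 2].

[4, 20, 6, 11, 2]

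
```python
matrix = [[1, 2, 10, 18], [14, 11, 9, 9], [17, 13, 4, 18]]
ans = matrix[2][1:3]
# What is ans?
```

matrix[2] = [17, 13, 4, 18]. matrix[2] has length 4. The slice matrix[2][1:3] selects indices [1, 2] (1->13, 2->4), giving [13, 4].

[13, 4]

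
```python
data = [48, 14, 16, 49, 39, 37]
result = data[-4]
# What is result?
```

data has length 6. Negative index -4 maps to positive index 6 + (-4) = 2. data[2] = 16.

16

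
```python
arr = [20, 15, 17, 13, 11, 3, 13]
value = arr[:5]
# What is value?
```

arr has length 7. The slice arr[:5] selects indices [0, 1, 2, 3, 4] (0->20, 1->15, 2->17, 3->13, 4->11), giving [20, 15, 17, 13, 11].

[20, 15, 17, 13, 11]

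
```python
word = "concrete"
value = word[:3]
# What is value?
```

word has length 8. The slice word[:3] selects indices [0, 1, 2] (0->'c', 1->'o', 2->'n'), giving 'con'.

'con'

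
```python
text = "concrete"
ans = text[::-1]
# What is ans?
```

text has length 8. The slice text[::-1] selects indices [7, 6, 5, 4, 3, 2, 1, 0] (7->'e', 6->'t', 5->'e', 4->'r', 3->'c', 2->'n', 1->'o', 0->'c'), giving 'etercnoc'.

'etercnoc'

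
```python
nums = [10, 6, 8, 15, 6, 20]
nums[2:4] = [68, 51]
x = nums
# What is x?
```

nums starts as [10, 6, 8, 15, 6, 20] (length 6). The slice nums[2:4] covers indices [2, 3] with values [8, 15]. Replacing that slice with [68, 51] (same length) produces [10, 6, 68, 51, 6, 20].

[10, 6, 68, 51, 6, 20]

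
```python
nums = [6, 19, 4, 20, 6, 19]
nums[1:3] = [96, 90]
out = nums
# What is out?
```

nums starts as [6, 19, 4, 20, 6, 19] (length 6). The slice nums[1:3] covers indices [1, 2] with values [19, 4]. Replacing that slice with [96, 90] (same length) produces [6, 96, 90, 20, 6, 19].

[6, 96, 90, 20, 6, 19]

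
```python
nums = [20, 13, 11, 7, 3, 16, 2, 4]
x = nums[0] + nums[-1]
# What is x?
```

nums has length 8. nums[0] = 20.
nums has length 8. Negative index -1 maps to positive index 8 + (-1) = 7. nums[7] = 4.
Sum: 20 + 4 = 24.

24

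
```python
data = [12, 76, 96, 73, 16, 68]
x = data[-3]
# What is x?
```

data has length 6. Negative index -3 maps to positive index 6 + (-3) = 3. data[3] = 73.

73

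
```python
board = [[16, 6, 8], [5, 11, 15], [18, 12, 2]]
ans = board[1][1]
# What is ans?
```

board[1] = [5, 11, 15]. Taking column 1 of that row yields 11.

11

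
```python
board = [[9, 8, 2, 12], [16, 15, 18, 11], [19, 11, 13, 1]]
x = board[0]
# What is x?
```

board has 3 rows. Row 0 is [9, 8, 2, 12].

[9, 8, 2, 12]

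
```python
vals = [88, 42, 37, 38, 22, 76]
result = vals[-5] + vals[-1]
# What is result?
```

vals has length 6. Negative index -5 maps to positive index 6 + (-5) = 1. vals[1] = 42.
vals has length 6. Negative index -1 maps to positive index 6 + (-1) = 5. vals[5] = 76.
Sum: 42 + 76 = 118.

118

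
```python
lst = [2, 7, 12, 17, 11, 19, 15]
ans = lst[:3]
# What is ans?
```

lst has length 7. The slice lst[:3] selects indices [0, 1, 2] (0->2, 1->7, 2->12), giving [2, 7, 12].

[2, 7, 12]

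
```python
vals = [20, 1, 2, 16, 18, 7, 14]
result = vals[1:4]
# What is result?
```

vals has length 7. The slice vals[1:4] selects indices [1, 2, 3] (1->1, 2->2, 3->16), giving [1, 2, 16].

[1, 2, 16]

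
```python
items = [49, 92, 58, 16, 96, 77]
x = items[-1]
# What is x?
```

items has length 6. Negative index -1 maps to positive index 6 + (-1) = 5. items[5] = 77.

77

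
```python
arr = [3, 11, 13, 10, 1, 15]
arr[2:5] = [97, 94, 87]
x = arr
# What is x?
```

arr starts as [3, 11, 13, 10, 1, 15] (length 6). The slice arr[2:5] covers indices [2, 3, 4] with values [13, 10, 1]. Replacing that slice with [97, 94, 87] (same length) produces [3, 11, 97, 94, 87, 15].

[3, 11, 97, 94, 87, 15]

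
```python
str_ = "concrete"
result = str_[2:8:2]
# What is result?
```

str_ has length 8. The slice str_[2:8:2] selects indices [2, 4, 6] (2->'n', 4->'r', 6->'t'), giving 'nrt'.

'nrt'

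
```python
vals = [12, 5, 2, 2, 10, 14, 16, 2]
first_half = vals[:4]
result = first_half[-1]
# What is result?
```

vals has length 8. The slice vals[:4] selects indices [0, 1, 2, 3] (0->12, 1->5, 2->2, 3->2), giving [12, 5, 2, 2]. So first_half = [12, 5, 2, 2]. Then first_half[-1] = 2.

2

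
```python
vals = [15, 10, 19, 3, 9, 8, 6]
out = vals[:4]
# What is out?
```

vals has length 7. The slice vals[:4] selects indices [0, 1, 2, 3] (0->15, 1->10, 2->19, 3->3), giving [15, 10, 19, 3].

[15, 10, 19, 3]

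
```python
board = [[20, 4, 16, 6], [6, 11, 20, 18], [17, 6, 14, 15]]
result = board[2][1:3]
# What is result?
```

board[2] = [17, 6, 14, 15]. board[2] has length 4. The slice board[2][1:3] selects indices [1, 2] (1->6, 2->14), giving [6, 14].

[6, 14]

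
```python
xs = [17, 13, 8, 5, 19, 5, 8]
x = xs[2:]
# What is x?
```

xs has length 7. The slice xs[2:] selects indices [2, 3, 4, 5, 6] (2->8, 3->5, 4->19, 5->5, 6->8), giving [8, 5, 19, 5, 8].

[8, 5, 19, 5, 8]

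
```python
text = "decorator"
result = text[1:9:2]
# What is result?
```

text has length 9. The slice text[1:9:2] selects indices [1, 3, 5, 7] (1->'e', 3->'o', 5->'a', 7->'o'), giving 'eoao'.

'eoao'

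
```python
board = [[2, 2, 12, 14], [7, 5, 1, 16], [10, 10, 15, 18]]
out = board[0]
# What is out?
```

board has 3 rows. Row 0 is [2, 2, 12, 14].

[2, 2, 12, 14]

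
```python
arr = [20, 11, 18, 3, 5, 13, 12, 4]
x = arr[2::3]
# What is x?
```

arr has length 8. The slice arr[2::3] selects indices [2, 5] (2->18, 5->13), giving [18, 13].

[18, 13]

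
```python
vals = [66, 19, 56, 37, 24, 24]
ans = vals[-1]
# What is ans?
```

vals has length 6. Negative index -1 maps to positive index 6 + (-1) = 5. vals[5] = 24.

24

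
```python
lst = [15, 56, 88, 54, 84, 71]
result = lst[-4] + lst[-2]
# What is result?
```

lst has length 6. Negative index -4 maps to positive index 6 + (-4) = 2. lst[2] = 88.
lst has length 6. Negative index -2 maps to positive index 6 + (-2) = 4. lst[4] = 84.
Sum: 88 + 84 = 172.

172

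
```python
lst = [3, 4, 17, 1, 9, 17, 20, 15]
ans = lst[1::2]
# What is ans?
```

lst has length 8. The slice lst[1::2] selects indices [1, 3, 5, 7] (1->4, 3->1, 5->17, 7->15), giving [4, 1, 17, 15].

[4, 1, 17, 15]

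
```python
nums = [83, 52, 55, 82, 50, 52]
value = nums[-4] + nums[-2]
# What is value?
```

nums has length 6. Negative index -4 maps to positive index 6 + (-4) = 2. nums[2] = 55.
nums has length 6. Negative index -2 maps to positive index 6 + (-2) = 4. nums[4] = 50.
Sum: 55 + 50 = 105.

105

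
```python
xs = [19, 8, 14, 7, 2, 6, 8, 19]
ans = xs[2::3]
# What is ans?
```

xs has length 8. The slice xs[2::3] selects indices [2, 5] (2->14, 5->6), giving [14, 6].

[14, 6]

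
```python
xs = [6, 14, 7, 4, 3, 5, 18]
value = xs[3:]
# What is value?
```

xs has length 7. The slice xs[3:] selects indices [3, 4, 5, 6] (3->4, 4->3, 5->5, 6->18), giving [4, 3, 5, 18].

[4, 3, 5, 18]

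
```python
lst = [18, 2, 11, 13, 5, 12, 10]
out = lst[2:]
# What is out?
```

lst has length 7. The slice lst[2:] selects indices [2, 3, 4, 5, 6] (2->11, 3->13, 4->5, 5->12, 6->10), giving [11, 13, 5, 12, 10].

[11, 13, 5, 12, 10]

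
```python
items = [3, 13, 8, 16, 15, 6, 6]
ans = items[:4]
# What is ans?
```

items has length 7. The slice items[:4] selects indices [0, 1, 2, 3] (0->3, 1->13, 2->8, 3->16), giving [3, 13, 8, 16].

[3, 13, 8, 16]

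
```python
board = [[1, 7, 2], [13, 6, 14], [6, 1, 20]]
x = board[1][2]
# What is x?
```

board[1] = [13, 6, 14]. Taking column 2 of that row yields 14.

14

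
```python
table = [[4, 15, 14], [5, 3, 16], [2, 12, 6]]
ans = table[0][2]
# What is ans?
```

table[0] = [4, 15, 14]. Taking column 2 of that row yields 14.

14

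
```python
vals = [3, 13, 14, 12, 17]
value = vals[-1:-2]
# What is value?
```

vals has length 5. The slice vals[-1:-2] resolves to an empty index range, so the result is [].

[]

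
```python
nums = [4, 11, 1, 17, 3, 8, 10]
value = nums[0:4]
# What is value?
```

nums has length 7. The slice nums[0:4] selects indices [0, 1, 2, 3] (0->4, 1->11, 2->1, 3->17), giving [4, 11, 1, 17].

[4, 11, 1, 17]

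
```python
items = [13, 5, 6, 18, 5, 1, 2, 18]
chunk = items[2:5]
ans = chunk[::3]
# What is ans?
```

items has length 8. The slice items[2:5] selects indices [2, 3, 4] (2->6, 3->18, 4->5), giving [6, 18, 5]. So chunk = [6, 18, 5]. chunk has length 3. The slice chunk[::3] selects indices [0] (0->6), giving [6].

[6]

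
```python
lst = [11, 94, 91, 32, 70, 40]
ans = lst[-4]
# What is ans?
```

lst has length 6. Negative index -4 maps to positive index 6 + (-4) = 2. lst[2] = 91.

91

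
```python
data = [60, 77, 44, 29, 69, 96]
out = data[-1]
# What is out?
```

data has length 6. Negative index -1 maps to positive index 6 + (-1) = 5. data[5] = 96.

96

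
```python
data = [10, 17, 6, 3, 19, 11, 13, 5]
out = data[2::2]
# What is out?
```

data has length 8. The slice data[2::2] selects indices [2, 4, 6] (2->6, 4->19, 6->13), giving [6, 19, 13].

[6, 19, 13]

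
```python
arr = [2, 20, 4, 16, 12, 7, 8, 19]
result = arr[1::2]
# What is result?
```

arr has length 8. The slice arr[1::2] selects indices [1, 3, 5, 7] (1->20, 3->16, 5->7, 7->19), giving [20, 16, 7, 19].

[20, 16, 7, 19]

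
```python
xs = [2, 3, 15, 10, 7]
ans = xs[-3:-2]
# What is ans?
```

xs has length 5. The slice xs[-3:-2] selects indices [2] (2->15), giving [15].

[15]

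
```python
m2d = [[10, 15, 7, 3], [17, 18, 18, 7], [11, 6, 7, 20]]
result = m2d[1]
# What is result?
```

m2d has 3 rows. Row 1 is [17, 18, 18, 7].

[17, 18, 18, 7]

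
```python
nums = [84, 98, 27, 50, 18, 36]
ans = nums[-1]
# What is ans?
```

nums has length 6. Negative index -1 maps to positive index 6 + (-1) = 5. nums[5] = 36.

36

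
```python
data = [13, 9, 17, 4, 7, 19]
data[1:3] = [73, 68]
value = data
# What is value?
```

data starts as [13, 9, 17, 4, 7, 19] (length 6). The slice data[1:3] covers indices [1, 2] with values [9, 17]. Replacing that slice with [73, 68] (same length) produces [13, 73, 68, 4, 7, 19].

[13, 73, 68, 4, 7, 19]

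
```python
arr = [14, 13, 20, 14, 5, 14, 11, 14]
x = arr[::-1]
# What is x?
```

arr has length 8. The slice arr[::-1] selects indices [7, 6, 5, 4, 3, 2, 1, 0] (7->14, 6->11, 5->14, 4->5, 3->14, 2->20, 1->13, 0->14), giving [14, 11, 14, 5, 14, 20, 13, 14].

[14, 11, 14, 5, 14, 20, 13, 14]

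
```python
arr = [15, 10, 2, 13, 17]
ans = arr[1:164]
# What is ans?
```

arr has length 5. The slice arr[1:164] selects indices [1, 2, 3, 4] (1->10, 2->2, 3->13, 4->17), giving [10, 2, 13, 17].

[10, 2, 13, 17]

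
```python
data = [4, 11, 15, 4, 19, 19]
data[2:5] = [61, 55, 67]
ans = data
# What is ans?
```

data starts as [4, 11, 15, 4, 19, 19] (length 6). The slice data[2:5] covers indices [2, 3, 4] with values [15, 4, 19]. Replacing that slice with [61, 55, 67] (same length) produces [4, 11, 61, 55, 67, 19].

[4, 11, 61, 55, 67, 19]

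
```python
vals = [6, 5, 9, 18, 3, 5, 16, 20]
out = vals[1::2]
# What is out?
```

vals has length 8. The slice vals[1::2] selects indices [1, 3, 5, 7] (1->5, 3->18, 5->5, 7->20), giving [5, 18, 5, 20].

[5, 18, 5, 20]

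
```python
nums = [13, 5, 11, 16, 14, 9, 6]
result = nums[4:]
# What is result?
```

nums has length 7. The slice nums[4:] selects indices [4, 5, 6] (4->14, 5->9, 6->6), giving [14, 9, 6].

[14, 9, 6]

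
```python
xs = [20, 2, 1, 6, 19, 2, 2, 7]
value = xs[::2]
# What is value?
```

xs has length 8. The slice xs[::2] selects indices [0, 2, 4, 6] (0->20, 2->1, 4->19, 6->2), giving [20, 1, 19, 2].

[20, 1, 19, 2]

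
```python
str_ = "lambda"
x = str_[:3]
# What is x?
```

str_ has length 6. The slice str_[:3] selects indices [0, 1, 2] (0->'l', 1->'a', 2->'m'), giving 'lam'.

'lam'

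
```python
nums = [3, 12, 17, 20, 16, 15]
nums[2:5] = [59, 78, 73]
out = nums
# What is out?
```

nums starts as [3, 12, 17, 20, 16, 15] (length 6). The slice nums[2:5] covers indices [2, 3, 4] with values [17, 20, 16]. Replacing that slice with [59, 78, 73] (same length) produces [3, 12, 59, 78, 73, 15].

[3, 12, 59, 78, 73, 15]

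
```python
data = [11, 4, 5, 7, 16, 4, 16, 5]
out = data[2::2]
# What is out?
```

data has length 8. The slice data[2::2] selects indices [2, 4, 6] (2->5, 4->16, 6->16), giving [5, 16, 16].

[5, 16, 16]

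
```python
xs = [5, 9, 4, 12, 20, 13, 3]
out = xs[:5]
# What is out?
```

xs has length 7. The slice xs[:5] selects indices [0, 1, 2, 3, 4] (0->5, 1->9, 2->4, 3->12, 4->20), giving [5, 9, 4, 12, 20].

[5, 9, 4, 12, 20]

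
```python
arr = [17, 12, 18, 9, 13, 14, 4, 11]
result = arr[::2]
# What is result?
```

arr has length 8. The slice arr[::2] selects indices [0, 2, 4, 6] (0->17, 2->18, 4->13, 6->4), giving [17, 18, 13, 4].

[17, 18, 13, 4]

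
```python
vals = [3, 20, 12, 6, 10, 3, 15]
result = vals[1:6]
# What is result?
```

vals has length 7. The slice vals[1:6] selects indices [1, 2, 3, 4, 5] (1->20, 2->12, 3->6, 4->10, 5->3), giving [20, 12, 6, 10, 3].

[20, 12, 6, 10, 3]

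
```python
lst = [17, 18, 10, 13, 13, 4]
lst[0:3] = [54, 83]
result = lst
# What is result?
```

lst starts as [17, 18, 10, 13, 13, 4] (length 6). The slice lst[0:3] covers indices [0, 1, 2] with values [17, 18, 10]. Replacing that slice with [54, 83] (different length) produces [54, 83, 13, 13, 4].

[54, 83, 13, 13, 4]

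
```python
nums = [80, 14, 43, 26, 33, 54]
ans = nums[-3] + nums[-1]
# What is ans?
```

nums has length 6. Negative index -3 maps to positive index 6 + (-3) = 3. nums[3] = 26.
nums has length 6. Negative index -1 maps to positive index 6 + (-1) = 5. nums[5] = 54.
Sum: 26 + 54 = 80.

80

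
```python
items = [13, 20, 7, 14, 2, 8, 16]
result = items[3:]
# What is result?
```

items has length 7. The slice items[3:] selects indices [3, 4, 5, 6] (3->14, 4->2, 5->8, 6->16), giving [14, 2, 8, 16].

[14, 2, 8, 16]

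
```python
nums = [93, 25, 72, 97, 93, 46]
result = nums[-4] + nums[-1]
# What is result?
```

nums has length 6. Negative index -4 maps to positive index 6 + (-4) = 2. nums[2] = 72.
nums has length 6. Negative index -1 maps to positive index 6 + (-1) = 5. nums[5] = 46.
Sum: 72 + 46 = 118.

118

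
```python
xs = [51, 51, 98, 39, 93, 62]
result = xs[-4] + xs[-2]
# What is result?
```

xs has length 6. Negative index -4 maps to positive index 6 + (-4) = 2. xs[2] = 98.
xs has length 6. Negative index -2 maps to positive index 6 + (-2) = 4. xs[4] = 93.
Sum: 98 + 93 = 191.

191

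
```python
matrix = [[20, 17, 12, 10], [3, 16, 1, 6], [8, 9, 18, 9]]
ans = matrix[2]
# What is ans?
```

matrix has 3 rows. Row 2 is [8, 9, 18, 9].

[8, 9, 18, 9]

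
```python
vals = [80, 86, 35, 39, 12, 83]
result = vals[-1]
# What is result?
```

vals has length 6. Negative index -1 maps to positive index 6 + (-1) = 5. vals[5] = 83.

83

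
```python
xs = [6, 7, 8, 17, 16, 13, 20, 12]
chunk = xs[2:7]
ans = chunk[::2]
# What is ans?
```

xs has length 8. The slice xs[2:7] selects indices [2, 3, 4, 5, 6] (2->8, 3->17, 4->16, 5->13, 6->20), giving [8, 17, 16, 13, 20]. So chunk = [8, 17, 16, 13, 20]. chunk has length 5. The slice chunk[::2] selects indices [0, 2, 4] (0->8, 2->16, 4->20), giving [8, 16, 20].

[8, 16, 20]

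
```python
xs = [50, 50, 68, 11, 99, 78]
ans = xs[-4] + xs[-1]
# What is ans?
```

xs has length 6. Negative index -4 maps to positive index 6 + (-4) = 2. xs[2] = 68.
xs has length 6. Negative index -1 maps to positive index 6 + (-1) = 5. xs[5] = 78.
Sum: 68 + 78 = 146.

146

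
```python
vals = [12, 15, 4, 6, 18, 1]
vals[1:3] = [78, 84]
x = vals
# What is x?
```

vals starts as [12, 15, 4, 6, 18, 1] (length 6). The slice vals[1:3] covers indices [1, 2] with values [15, 4]. Replacing that slice with [78, 84] (same length) produces [12, 78, 84, 6, 18, 1].

[12, 78, 84, 6, 18, 1]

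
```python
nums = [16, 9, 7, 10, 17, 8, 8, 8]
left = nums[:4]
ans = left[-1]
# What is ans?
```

nums has length 8. The slice nums[:4] selects indices [0, 1, 2, 3] (0->16, 1->9, 2->7, 3->10), giving [16, 9, 7, 10]. So left = [16, 9, 7, 10]. Then left[-1] = 10.

10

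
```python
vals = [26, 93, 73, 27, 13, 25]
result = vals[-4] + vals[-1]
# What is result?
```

vals has length 6. Negative index -4 maps to positive index 6 + (-4) = 2. vals[2] = 73.
vals has length 6. Negative index -1 maps to positive index 6 + (-1) = 5. vals[5] = 25.
Sum: 73 + 25 = 98.

98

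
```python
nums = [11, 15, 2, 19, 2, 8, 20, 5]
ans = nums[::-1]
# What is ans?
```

nums has length 8. The slice nums[::-1] selects indices [7, 6, 5, 4, 3, 2, 1, 0] (7->5, 6->20, 5->8, 4->2, 3->19, 2->2, 1->15, 0->11), giving [5, 20, 8, 2, 19, 2, 15, 11].

[5, 20, 8, 2, 19, 2, 15, 11]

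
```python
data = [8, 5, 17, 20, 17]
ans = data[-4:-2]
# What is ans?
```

data has length 5. The slice data[-4:-2] selects indices [1, 2] (1->5, 2->17), giving [5, 17].

[5, 17]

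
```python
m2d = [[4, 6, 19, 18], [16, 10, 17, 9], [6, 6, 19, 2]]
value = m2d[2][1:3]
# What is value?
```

m2d[2] = [6, 6, 19, 2]. m2d[2] has length 4. The slice m2d[2][1:3] selects indices [1, 2] (1->6, 2->19), giving [6, 19].

[6, 19]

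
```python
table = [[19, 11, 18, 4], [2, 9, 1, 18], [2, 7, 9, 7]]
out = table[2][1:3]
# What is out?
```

table[2] = [2, 7, 9, 7]. table[2] has length 4. The slice table[2][1:3] selects indices [1, 2] (1->7, 2->9), giving [7, 9].

[7, 9]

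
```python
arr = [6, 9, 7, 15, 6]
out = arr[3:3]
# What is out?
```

arr has length 5. The slice arr[3:3] resolves to an empty index range, so the result is [].

[]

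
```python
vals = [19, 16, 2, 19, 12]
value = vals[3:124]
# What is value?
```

vals has length 5. The slice vals[3:124] selects indices [3, 4] (3->19, 4->12), giving [19, 12].

[19, 12]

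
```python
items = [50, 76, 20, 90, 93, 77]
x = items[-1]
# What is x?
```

items has length 6. Negative index -1 maps to positive index 6 + (-1) = 5. items[5] = 77.

77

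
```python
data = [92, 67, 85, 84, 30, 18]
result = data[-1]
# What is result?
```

data has length 6. Negative index -1 maps to positive index 6 + (-1) = 5. data[5] = 18.

18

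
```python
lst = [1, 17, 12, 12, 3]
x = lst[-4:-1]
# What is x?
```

lst has length 5. The slice lst[-4:-1] selects indices [1, 2, 3] (1->17, 2->12, 3->12), giving [17, 12, 12].

[17, 12, 12]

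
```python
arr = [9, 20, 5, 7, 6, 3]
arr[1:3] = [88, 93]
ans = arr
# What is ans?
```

arr starts as [9, 20, 5, 7, 6, 3] (length 6). The slice arr[1:3] covers indices [1, 2] with values [20, 5]. Replacing that slice with [88, 93] (same length) produces [9, 88, 93, 7, 6, 3].

[9, 88, 93, 7, 6, 3]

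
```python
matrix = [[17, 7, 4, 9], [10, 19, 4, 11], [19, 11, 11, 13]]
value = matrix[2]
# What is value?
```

matrix has 3 rows. Row 2 is [19, 11, 11, 13].

[19, 11, 11, 13]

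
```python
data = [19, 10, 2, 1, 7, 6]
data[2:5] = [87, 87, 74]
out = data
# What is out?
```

data starts as [19, 10, 2, 1, 7, 6] (length 6). The slice data[2:5] covers indices [2, 3, 4] with values [2, 1, 7]. Replacing that slice with [87, 87, 74] (same length) produces [19, 10, 87, 87, 74, 6].

[19, 10, 87, 87, 74, 6]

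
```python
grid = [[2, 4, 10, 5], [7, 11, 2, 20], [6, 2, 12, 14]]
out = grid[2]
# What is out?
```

grid has 3 rows. Row 2 is [6, 2, 12, 14].

[6, 2, 12, 14]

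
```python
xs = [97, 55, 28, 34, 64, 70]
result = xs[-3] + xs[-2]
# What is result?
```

xs has length 6. Negative index -3 maps to positive index 6 + (-3) = 3. xs[3] = 34.
xs has length 6. Negative index -2 maps to positive index 6 + (-2) = 4. xs[4] = 64.
Sum: 34 + 64 = 98.

98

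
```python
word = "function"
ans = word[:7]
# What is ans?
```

word has length 8. The slice word[:7] selects indices [0, 1, 2, 3, 4, 5, 6] (0->'f', 1->'u', 2->'n', 3->'c', 4->'t', 5->'i', 6->'o'), giving 'functio'.

'functio'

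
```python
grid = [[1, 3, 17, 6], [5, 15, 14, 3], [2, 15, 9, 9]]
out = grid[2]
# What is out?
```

grid has 3 rows. Row 2 is [2, 15, 9, 9].

[2, 15, 9, 9]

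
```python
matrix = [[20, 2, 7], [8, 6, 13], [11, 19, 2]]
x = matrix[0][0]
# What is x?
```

matrix[0] = [20, 2, 7]. Taking column 0 of that row yields 20.

20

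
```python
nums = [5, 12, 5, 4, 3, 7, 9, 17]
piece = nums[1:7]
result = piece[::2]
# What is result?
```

nums has length 8. The slice nums[1:7] selects indices [1, 2, 3, 4, 5, 6] (1->12, 2->5, 3->4, 4->3, 5->7, 6->9), giving [12, 5, 4, 3, 7, 9]. So piece = [12, 5, 4, 3, 7, 9]. piece has length 6. The slice piece[::2] selects indices [0, 2, 4] (0->12, 2->4, 4->7), giving [12, 4, 7].

[12, 4, 7]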